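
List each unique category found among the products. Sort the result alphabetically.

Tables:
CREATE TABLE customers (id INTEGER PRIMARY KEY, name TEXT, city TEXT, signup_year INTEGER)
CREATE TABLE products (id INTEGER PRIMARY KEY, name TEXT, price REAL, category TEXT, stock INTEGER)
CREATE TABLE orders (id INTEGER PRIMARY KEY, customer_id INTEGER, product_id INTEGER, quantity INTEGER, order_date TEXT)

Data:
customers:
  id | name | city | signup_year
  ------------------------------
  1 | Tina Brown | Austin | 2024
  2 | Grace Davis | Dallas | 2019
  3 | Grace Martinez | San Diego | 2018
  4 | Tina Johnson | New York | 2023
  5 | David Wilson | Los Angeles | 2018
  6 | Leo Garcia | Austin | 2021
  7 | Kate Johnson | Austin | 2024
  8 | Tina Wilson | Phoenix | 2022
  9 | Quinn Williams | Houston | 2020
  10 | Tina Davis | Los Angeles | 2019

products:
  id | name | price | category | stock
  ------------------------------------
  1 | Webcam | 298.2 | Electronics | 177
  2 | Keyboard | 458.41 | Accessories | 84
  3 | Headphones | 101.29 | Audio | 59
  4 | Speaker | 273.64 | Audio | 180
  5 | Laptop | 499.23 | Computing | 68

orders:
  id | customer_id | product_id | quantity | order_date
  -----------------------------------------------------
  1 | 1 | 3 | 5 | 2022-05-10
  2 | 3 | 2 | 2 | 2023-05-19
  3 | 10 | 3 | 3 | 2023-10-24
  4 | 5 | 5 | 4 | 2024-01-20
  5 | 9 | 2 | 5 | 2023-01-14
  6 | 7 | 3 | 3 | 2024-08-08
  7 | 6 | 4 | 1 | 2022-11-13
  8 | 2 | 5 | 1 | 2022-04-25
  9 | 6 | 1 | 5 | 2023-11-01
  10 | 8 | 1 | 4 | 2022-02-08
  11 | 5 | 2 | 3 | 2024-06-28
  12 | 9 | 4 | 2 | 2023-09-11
SELECT DISTINCT category FROM products ORDER BY category

Execution result:
category
Accessories
Audio
Computing
Electronics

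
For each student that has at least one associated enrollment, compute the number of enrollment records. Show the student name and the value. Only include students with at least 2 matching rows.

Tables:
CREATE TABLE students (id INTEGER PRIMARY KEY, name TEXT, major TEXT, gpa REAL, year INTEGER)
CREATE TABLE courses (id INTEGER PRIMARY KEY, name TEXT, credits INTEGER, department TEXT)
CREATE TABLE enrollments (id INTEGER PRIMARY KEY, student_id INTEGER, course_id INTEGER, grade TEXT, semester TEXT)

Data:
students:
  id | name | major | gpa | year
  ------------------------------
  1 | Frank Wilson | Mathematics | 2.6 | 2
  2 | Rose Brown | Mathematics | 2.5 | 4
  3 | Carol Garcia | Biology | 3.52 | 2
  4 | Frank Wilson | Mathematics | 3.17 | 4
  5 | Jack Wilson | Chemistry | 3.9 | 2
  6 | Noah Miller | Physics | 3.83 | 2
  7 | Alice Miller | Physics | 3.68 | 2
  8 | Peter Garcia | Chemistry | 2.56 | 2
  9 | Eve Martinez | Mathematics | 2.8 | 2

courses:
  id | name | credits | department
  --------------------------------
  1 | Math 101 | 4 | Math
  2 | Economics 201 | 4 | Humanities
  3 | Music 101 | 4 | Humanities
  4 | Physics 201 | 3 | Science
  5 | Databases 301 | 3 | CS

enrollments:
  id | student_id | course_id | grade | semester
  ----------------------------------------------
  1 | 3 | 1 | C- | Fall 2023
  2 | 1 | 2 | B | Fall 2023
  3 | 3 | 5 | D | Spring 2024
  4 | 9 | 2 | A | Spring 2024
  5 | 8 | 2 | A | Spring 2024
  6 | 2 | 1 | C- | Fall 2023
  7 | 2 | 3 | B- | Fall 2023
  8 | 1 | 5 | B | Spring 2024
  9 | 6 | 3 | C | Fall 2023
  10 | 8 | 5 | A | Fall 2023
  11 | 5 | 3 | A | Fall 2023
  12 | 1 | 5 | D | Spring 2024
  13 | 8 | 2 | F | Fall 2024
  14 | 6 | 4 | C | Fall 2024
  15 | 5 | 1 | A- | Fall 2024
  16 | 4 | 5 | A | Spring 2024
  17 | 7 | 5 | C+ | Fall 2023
SELECT p.name, COUNT(*) AS n FROM enrollments c JOIN students p ON c.student_id = p.id GROUP BY p.id, p.name HAVING COUNT(*) >= 2

Execution result:
name | n
Frank Wilson | 3
Rose Brown | 2
Carol Garcia | 2
Jack Wilson | 2
Noah Miller | 2
Peter Garcia | 3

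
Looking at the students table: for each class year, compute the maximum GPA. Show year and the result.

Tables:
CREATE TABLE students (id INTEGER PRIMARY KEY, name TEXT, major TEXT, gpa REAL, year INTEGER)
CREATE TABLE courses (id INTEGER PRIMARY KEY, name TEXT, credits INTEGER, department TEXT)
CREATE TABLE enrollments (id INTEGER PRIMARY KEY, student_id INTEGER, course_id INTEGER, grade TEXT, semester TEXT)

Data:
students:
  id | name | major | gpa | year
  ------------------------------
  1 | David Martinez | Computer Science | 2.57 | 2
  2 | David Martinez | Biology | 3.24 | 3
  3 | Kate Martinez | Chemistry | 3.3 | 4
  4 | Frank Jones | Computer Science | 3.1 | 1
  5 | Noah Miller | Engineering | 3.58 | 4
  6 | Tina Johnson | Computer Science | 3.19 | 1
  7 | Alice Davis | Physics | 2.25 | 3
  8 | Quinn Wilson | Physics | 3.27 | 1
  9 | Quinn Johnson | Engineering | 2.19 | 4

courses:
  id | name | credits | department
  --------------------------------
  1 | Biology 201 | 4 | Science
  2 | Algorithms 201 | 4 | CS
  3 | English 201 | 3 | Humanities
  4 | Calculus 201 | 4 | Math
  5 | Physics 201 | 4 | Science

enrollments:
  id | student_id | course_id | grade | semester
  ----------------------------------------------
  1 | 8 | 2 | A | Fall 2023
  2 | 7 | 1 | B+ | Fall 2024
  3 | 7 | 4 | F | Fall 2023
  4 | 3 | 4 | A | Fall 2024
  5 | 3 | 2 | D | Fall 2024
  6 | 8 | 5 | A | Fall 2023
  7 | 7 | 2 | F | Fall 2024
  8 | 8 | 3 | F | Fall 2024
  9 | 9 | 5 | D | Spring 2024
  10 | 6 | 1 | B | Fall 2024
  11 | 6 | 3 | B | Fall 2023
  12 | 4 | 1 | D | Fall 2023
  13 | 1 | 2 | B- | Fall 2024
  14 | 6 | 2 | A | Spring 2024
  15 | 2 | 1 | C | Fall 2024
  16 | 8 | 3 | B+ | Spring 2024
SELECT year, MAX(gpa) AS max_gpa FROM students GROUP BY year

Execution result:
year | max_gpa
1 | 3.27
2 | 2.57
3 | 3.24
4 | 3.58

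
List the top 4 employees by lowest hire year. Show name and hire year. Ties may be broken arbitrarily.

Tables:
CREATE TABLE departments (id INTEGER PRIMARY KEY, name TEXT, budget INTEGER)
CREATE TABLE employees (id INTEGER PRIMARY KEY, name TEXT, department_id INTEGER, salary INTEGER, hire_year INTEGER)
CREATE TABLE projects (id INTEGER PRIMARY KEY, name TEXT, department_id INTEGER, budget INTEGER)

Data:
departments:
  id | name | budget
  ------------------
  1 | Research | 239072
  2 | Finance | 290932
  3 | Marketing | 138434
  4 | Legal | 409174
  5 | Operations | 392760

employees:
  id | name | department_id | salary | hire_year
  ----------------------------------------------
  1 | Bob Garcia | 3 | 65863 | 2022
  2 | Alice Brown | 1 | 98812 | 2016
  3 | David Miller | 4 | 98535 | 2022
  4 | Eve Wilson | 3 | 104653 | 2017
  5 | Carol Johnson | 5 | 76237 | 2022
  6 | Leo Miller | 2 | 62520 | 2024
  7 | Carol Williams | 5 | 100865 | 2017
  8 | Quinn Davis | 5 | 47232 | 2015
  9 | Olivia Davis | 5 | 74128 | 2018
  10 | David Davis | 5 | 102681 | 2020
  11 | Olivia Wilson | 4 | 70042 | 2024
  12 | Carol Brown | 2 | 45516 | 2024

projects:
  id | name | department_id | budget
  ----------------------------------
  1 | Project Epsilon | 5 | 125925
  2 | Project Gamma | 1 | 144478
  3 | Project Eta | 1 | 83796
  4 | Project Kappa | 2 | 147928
SELECT name, hire_year FROM employees ORDER BY hire_year ASC LIMIT 4

Execution result:
name | hire_year
Quinn Davis | 2015
Alice Brown | 2016
Eve Wilson | 2017
Carol Williams | 2017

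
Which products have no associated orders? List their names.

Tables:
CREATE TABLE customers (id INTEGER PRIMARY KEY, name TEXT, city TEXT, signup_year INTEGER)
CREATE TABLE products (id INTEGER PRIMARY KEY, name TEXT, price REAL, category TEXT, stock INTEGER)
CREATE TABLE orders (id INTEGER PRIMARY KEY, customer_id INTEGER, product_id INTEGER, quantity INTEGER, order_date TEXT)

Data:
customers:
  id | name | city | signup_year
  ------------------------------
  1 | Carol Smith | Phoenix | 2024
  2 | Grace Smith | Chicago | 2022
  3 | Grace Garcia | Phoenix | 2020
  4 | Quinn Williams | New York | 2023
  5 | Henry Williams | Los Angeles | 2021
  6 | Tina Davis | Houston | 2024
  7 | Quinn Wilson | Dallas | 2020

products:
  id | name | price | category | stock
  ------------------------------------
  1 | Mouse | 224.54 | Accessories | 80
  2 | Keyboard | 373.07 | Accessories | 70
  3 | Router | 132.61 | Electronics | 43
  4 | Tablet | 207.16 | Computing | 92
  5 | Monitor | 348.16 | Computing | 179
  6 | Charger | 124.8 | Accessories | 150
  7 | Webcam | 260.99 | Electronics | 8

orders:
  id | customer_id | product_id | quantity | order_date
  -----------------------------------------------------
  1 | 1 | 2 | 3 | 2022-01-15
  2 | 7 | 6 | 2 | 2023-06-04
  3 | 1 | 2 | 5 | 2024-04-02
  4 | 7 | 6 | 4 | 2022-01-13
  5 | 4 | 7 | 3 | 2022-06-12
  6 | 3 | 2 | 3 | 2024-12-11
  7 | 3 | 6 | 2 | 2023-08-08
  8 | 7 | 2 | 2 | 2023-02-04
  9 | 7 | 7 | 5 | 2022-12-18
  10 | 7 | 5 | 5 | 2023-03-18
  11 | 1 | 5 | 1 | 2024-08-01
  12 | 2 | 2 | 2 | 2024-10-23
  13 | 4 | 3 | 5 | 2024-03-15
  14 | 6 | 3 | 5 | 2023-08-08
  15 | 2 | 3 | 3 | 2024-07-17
SELECT p.name FROM products p LEFT JOIN orders c ON c.product_id = p.id WHERE c.id IS NULL

Execution result:
name
Mouse
Tablet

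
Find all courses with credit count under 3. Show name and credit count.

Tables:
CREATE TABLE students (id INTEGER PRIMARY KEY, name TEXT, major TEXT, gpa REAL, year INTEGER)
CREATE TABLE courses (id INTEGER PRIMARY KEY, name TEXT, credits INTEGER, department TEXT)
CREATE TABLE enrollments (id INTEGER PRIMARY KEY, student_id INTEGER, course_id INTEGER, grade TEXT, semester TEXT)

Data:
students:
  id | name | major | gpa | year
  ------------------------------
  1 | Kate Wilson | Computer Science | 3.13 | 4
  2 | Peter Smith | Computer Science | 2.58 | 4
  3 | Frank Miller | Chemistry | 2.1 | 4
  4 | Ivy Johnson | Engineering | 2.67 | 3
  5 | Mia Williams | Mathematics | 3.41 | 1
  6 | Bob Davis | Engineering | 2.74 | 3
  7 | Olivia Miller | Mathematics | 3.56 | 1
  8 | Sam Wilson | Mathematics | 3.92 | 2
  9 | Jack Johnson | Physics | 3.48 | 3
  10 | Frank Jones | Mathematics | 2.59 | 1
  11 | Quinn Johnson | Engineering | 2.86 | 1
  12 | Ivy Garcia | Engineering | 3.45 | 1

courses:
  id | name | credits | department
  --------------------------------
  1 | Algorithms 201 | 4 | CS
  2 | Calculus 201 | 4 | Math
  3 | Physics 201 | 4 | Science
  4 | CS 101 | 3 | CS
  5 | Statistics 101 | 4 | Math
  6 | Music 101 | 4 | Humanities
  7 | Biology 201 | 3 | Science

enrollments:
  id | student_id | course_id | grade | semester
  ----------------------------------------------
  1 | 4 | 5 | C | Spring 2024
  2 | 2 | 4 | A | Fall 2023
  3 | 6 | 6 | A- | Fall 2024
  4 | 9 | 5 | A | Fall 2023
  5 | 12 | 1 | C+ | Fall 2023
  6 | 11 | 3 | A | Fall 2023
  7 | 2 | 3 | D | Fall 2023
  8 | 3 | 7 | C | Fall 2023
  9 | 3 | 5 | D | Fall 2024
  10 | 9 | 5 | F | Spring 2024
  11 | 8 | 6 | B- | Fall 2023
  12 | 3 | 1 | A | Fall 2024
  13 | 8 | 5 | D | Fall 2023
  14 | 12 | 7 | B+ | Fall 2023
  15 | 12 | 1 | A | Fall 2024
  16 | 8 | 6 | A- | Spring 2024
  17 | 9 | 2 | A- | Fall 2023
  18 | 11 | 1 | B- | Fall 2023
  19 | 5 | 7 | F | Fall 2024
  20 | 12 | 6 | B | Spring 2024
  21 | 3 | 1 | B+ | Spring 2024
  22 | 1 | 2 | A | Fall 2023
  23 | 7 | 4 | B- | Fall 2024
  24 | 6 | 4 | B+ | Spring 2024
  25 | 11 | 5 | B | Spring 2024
SELECT name, credits FROM courses WHERE credits < 3

Execution result:
(no rows)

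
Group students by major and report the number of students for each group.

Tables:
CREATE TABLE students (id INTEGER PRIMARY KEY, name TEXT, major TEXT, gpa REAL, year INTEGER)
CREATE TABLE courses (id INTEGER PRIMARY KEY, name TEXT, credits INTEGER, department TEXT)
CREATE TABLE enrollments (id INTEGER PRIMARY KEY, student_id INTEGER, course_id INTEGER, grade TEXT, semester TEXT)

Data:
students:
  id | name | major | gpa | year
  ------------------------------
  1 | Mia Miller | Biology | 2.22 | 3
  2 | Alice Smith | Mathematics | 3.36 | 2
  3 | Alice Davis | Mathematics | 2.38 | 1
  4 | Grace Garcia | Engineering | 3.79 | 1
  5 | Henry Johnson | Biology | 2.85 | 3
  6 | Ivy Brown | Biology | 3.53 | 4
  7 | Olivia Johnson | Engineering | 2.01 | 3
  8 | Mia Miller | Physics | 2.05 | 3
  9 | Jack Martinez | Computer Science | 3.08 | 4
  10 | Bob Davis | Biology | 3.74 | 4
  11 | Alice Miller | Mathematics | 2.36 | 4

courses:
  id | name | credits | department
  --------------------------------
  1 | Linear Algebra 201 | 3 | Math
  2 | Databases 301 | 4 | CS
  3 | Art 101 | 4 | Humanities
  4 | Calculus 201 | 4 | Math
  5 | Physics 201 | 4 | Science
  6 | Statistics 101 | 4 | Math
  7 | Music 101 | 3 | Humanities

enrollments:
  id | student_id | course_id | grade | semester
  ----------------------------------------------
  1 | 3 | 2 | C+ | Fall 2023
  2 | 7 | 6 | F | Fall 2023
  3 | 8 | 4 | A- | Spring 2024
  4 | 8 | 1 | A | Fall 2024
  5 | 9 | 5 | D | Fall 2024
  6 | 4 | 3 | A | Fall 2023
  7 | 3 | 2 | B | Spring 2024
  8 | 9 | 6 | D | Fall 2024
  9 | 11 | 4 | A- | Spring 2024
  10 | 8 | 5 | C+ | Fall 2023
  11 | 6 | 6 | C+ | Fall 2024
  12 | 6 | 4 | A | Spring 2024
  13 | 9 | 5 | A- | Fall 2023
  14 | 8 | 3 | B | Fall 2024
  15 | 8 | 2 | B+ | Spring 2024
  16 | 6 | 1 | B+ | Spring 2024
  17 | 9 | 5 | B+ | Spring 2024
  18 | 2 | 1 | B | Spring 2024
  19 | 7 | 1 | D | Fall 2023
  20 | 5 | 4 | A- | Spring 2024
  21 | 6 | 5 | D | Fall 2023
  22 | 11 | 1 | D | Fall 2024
SELECT major, COUNT(*) AS n FROM students GROUP BY major

Execution result:
major | n
Biology | 4
Computer Science | 1
Engineering | 2
Mathematics | 3
Physics | 1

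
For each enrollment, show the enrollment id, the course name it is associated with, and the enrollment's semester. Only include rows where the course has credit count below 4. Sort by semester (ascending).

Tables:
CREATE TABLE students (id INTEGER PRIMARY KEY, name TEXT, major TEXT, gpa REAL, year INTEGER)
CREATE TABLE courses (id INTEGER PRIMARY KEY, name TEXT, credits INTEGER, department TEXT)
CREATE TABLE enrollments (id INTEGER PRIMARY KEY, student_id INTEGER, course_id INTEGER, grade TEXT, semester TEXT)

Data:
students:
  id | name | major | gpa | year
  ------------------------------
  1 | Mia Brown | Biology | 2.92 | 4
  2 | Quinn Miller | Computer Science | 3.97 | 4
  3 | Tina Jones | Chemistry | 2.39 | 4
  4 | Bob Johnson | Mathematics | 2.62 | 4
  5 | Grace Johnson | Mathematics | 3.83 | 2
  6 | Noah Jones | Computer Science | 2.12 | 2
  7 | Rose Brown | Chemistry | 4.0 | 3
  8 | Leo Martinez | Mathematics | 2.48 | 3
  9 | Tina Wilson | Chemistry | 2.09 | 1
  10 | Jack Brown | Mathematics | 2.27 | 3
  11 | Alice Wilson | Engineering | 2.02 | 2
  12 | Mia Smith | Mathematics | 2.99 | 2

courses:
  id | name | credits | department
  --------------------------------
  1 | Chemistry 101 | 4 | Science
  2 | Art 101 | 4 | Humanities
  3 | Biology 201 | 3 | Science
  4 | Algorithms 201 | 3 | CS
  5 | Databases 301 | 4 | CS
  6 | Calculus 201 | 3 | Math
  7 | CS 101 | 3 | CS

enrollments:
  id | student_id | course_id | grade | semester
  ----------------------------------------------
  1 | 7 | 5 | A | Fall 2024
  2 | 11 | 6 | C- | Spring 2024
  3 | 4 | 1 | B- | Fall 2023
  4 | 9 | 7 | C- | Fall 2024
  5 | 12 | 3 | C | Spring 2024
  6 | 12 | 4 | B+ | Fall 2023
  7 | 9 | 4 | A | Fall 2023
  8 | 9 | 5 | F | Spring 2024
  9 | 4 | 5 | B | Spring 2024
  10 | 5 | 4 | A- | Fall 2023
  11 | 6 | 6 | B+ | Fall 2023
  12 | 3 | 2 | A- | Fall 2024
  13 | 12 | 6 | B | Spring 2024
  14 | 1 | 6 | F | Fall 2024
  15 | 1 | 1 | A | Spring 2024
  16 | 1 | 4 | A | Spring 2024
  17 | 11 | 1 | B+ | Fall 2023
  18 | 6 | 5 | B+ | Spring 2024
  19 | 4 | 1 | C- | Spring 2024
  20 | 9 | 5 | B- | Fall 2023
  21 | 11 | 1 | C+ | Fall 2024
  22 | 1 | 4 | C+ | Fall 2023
SELECT c.id, p.name AS course, c.semester FROM enrollments c JOIN courses p ON c.course_id = p.id WHERE p.credits < 4 ORDER BY c.semester ASC

Execution result:
id | course | semester
6 | Algorithms 201 | Fall 2023
7 | Algorithms 201 | Fall 2023
10 | Algorithms 201 | Fall 2023
11 | Calculus 201 | Fall 2023
22 | Algorithms 201 | Fall 2023
4 | CS 101 | Fall 2024
14 | Calculus 201 | Fall 2024
2 | Calculus 201 | Spring 2024
5 | Biology 201 | Spring 2024
13 | Calculus 201 | Spring 2024
16 | Algorithms 201 | Spring 2024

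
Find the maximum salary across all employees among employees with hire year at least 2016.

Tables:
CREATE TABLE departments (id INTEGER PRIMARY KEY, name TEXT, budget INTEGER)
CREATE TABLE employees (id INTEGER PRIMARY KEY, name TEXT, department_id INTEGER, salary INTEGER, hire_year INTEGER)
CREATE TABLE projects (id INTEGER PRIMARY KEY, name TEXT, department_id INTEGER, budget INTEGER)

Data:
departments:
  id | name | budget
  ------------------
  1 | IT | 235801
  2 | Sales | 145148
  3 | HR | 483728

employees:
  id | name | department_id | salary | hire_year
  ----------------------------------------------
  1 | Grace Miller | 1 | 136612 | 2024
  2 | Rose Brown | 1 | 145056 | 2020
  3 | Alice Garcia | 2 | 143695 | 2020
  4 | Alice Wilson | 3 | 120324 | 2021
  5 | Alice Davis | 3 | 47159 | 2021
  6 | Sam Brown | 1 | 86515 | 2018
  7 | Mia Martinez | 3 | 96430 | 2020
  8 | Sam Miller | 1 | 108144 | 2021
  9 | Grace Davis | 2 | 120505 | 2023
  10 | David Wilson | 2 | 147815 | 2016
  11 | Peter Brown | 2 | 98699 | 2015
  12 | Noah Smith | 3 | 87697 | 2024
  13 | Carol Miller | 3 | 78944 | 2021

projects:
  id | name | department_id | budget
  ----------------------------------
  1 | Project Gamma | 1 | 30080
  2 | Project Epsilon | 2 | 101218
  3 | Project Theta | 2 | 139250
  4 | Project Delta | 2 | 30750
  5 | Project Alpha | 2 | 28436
SELECT MAX(salary) FROM employees WHERE hire_year >= 2016

Execution result:
147815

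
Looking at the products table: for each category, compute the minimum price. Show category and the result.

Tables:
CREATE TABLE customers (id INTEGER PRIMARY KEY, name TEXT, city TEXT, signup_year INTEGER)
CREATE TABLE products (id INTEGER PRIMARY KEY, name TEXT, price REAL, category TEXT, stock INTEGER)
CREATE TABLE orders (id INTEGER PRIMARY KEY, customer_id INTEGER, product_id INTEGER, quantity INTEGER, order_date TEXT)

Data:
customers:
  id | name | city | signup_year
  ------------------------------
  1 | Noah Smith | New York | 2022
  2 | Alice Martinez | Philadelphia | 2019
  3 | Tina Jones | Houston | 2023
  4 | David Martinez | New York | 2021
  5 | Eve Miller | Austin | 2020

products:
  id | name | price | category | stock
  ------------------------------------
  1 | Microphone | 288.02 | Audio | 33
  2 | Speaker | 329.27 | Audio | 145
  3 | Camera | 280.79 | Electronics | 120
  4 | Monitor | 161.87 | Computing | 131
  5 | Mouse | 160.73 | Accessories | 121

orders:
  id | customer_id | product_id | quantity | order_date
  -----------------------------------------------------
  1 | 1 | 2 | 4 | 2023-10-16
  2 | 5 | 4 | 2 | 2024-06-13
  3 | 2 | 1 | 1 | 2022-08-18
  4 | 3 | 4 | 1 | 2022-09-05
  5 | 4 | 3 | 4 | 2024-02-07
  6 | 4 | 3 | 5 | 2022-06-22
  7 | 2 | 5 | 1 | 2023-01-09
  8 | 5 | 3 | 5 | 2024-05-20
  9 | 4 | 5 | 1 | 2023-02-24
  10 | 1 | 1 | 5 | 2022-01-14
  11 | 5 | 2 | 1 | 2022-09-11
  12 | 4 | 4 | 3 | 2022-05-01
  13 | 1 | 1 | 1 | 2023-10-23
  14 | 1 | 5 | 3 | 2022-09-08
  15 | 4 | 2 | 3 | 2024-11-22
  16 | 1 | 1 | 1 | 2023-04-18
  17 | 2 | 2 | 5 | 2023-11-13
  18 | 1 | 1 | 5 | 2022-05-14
SELECT category, MIN(price) AS min_price FROM products GROUP BY category

Execution result:
category | min_price
Accessories | 160.73
Audio | 288.02
Computing | 161.87
Electronics | 280.79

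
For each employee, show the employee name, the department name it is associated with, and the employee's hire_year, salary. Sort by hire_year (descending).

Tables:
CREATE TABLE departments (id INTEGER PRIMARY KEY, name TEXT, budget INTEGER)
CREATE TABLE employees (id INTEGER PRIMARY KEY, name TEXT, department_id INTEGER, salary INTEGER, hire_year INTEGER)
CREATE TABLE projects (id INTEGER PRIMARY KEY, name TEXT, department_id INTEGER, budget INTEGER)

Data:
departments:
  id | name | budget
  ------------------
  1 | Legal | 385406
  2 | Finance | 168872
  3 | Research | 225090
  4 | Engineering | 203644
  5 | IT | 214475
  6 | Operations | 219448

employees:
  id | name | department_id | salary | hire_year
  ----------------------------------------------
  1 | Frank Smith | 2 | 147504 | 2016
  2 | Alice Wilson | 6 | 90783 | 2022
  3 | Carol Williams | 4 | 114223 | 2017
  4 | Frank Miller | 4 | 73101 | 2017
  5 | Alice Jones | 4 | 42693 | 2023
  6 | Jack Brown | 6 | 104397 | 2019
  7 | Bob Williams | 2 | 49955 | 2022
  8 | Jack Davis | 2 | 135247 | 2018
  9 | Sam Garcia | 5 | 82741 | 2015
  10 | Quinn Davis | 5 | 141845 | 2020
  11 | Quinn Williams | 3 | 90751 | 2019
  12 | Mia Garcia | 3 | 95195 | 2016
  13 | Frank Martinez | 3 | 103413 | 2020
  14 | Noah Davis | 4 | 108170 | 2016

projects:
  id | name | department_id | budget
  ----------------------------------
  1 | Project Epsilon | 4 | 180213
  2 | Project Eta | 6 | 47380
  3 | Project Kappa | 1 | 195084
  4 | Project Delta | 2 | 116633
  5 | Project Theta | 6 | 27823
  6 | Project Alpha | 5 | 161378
SELECT c.name, p.name AS department, c.hire_year, c.salary FROM employees c JOIN departments p ON c.department_id = p.id ORDER BY c.hire_year DESC

Execution result:
name | department | hire_year | salary
Alice Jones | Engineering | 2023 | 42693
Alice Wilson | Operations | 2022 | 90783
Bob Williams | Finance | 2022 | 49955
Quinn Davis | IT | 2020 | 141845
Frank Martinez | Research | 2020 | 103413
Jack Brown | Operations | 2019 | 104397
Quinn Williams | Research | 2019 | 90751
Jack Davis | Finance | 2018 | 135247
Carol Williams | Engineering | 2017 | 114223
Frank Miller | Engineering | 2017 | 73101
Frank Smith | Finance | 2016 | 147504
Mia Garcia | Research | 2016 | 95195
Noah Davis | Engineering | 2016 | 108170
Sam Garcia | IT | 2015 | 82741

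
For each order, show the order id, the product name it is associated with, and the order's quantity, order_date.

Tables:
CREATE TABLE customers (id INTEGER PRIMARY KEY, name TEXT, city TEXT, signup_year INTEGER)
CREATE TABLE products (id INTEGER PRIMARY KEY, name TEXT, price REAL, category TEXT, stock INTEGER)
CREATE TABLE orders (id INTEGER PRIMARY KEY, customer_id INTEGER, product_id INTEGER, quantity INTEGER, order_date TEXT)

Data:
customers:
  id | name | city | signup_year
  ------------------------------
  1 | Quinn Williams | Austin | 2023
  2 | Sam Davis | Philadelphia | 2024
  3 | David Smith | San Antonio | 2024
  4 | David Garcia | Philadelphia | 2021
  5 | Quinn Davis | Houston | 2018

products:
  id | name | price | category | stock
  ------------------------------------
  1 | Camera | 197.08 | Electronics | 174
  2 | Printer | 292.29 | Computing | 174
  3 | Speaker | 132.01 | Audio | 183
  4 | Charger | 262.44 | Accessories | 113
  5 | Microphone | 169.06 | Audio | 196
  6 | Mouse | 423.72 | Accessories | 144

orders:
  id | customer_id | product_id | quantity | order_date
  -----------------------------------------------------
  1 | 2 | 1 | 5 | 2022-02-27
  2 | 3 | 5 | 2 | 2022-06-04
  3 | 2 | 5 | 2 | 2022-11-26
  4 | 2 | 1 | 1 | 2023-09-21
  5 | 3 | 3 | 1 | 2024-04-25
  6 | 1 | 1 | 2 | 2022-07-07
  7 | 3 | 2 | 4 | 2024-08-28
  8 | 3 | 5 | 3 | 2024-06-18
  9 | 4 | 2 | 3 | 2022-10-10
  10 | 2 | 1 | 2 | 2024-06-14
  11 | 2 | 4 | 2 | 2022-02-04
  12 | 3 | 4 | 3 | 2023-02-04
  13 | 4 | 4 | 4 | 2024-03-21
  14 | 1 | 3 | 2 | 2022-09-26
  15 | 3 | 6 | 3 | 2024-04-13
SELECT c.id, p.name AS product, c.quantity, c.order_date FROM orders c JOIN products p ON c.product_id = p.id

Execution result:
id | product | quantity | order_date
1 | Camera | 5 | 2022-02-27
2 | Microphone | 2 | 2022-06-04
3 | Microphone | 2 | 2022-11-26
4 | Camera | 1 | 2023-09-21
5 | Speaker | 1 | 2024-04-25
6 | Camera | 2 | 2022-07-07
7 | Printer | 4 | 2024-08-28
8 | Microphone | 3 | 2024-06-18
9 | Printer | 3 | 2022-10-10
10 | Camera | 2 | 2024-06-14
11 | Charger | 2 | 2022-02-04
12 | Charger | 3 | 2023-02-04
13 | Charger | 4 | 2024-03-21
14 | Speaker | 2 | 2022-09-26
15 | Mouse | 3 | 2024-04-13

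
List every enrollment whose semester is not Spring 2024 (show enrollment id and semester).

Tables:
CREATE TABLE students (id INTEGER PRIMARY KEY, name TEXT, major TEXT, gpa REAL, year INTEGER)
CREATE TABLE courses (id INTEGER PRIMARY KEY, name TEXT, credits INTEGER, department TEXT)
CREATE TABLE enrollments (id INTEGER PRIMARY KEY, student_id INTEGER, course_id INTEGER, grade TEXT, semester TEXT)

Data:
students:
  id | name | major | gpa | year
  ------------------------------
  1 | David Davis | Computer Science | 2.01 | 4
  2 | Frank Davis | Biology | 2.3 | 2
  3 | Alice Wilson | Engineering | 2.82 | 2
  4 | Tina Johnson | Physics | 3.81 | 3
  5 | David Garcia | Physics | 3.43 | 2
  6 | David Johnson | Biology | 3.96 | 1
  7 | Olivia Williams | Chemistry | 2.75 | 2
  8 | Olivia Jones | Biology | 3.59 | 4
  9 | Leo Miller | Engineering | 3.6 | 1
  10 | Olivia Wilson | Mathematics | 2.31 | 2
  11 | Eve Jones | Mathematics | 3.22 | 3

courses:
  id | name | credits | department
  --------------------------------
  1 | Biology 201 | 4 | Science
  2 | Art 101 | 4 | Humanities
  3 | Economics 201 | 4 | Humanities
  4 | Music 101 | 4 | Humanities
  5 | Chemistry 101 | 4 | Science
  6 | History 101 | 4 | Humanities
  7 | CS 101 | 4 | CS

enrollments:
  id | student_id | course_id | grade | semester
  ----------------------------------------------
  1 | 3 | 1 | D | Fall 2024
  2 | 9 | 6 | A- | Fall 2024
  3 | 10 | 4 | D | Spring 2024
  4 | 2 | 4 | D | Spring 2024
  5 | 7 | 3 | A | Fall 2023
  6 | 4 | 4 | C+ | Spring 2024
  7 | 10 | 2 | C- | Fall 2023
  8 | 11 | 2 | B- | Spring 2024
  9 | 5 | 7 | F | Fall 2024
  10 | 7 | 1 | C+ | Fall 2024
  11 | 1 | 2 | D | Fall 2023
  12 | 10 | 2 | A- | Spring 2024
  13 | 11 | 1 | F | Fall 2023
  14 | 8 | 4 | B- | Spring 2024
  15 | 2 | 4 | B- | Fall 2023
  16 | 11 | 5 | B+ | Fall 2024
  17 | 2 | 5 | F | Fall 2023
SELECT id, semester FROM enrollments WHERE semester <> 'Spring 2024'

Execution result:
id | semester
1 | Fall 2024
2 | Fall 2024
5 | Fall 2023
7 | Fall 2023
9 | Fall 2024
10 | Fall 2024
11 | Fall 2023
13 | Fall 2023
15 | Fall 2023
16 | Fall 2024
17 | Fall 2023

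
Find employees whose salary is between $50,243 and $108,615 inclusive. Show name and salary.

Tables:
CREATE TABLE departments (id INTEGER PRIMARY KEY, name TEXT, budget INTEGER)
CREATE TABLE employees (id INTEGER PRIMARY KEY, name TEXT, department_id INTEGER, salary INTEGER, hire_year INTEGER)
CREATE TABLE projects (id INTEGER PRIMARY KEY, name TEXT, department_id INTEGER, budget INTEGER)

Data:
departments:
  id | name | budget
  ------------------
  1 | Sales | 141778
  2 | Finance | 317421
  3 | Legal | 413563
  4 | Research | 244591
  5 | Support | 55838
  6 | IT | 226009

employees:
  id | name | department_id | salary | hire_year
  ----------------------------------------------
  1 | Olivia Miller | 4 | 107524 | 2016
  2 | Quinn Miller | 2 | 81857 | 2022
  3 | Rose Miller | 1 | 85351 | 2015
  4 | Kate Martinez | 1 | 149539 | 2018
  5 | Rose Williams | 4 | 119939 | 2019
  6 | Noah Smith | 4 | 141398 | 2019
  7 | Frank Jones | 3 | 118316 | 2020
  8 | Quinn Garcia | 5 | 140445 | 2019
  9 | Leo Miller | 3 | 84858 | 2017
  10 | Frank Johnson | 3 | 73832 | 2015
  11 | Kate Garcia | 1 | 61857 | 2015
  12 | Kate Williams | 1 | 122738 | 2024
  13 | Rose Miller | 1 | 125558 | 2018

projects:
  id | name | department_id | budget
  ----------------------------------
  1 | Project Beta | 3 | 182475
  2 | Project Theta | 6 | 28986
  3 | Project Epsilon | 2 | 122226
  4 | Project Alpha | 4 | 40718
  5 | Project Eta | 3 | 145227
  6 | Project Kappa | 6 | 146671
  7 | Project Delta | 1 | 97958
SELECT name, salary FROM employees WHERE salary BETWEEN 50243 AND 108615

Execution result:
name | salary
Olivia Miller | 107524
Quinn Miller | 81857
Rose Miller | 85351
Leo Miller | 84858
Frank Johnson | 73832
Kate Garcia | 61857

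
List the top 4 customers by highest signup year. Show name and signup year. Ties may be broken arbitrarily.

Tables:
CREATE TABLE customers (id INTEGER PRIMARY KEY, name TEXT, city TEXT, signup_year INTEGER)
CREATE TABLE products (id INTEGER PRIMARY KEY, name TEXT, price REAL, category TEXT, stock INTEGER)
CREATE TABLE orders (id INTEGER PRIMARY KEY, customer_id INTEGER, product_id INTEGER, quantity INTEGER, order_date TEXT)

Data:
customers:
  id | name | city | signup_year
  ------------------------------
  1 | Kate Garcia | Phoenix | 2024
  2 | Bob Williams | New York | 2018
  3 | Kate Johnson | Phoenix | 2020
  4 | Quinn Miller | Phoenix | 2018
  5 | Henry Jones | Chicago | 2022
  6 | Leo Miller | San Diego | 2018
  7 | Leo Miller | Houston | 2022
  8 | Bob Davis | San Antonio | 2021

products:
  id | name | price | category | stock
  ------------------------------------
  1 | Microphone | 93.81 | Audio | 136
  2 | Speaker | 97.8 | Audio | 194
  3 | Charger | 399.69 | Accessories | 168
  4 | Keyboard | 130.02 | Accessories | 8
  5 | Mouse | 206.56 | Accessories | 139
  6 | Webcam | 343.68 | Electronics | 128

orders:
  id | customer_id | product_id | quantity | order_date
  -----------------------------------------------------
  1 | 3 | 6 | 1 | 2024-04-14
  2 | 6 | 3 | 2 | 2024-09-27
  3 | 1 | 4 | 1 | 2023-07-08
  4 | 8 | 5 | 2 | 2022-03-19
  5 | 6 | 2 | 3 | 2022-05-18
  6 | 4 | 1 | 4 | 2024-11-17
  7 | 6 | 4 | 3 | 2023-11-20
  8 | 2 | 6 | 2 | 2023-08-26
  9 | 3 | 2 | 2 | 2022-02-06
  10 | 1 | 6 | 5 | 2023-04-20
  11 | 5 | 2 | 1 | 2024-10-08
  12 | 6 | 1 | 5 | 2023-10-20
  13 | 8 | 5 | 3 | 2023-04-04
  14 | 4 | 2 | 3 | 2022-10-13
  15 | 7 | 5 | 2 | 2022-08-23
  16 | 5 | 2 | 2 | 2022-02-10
SELECT name, signup_year FROM customers ORDER BY signup_year DESC LIMIT 4

Execution result:
name | signup_year
Kate Garcia | 2024
Henry Jones | 2022
Leo Miller | 2022
Bob Davis | 2021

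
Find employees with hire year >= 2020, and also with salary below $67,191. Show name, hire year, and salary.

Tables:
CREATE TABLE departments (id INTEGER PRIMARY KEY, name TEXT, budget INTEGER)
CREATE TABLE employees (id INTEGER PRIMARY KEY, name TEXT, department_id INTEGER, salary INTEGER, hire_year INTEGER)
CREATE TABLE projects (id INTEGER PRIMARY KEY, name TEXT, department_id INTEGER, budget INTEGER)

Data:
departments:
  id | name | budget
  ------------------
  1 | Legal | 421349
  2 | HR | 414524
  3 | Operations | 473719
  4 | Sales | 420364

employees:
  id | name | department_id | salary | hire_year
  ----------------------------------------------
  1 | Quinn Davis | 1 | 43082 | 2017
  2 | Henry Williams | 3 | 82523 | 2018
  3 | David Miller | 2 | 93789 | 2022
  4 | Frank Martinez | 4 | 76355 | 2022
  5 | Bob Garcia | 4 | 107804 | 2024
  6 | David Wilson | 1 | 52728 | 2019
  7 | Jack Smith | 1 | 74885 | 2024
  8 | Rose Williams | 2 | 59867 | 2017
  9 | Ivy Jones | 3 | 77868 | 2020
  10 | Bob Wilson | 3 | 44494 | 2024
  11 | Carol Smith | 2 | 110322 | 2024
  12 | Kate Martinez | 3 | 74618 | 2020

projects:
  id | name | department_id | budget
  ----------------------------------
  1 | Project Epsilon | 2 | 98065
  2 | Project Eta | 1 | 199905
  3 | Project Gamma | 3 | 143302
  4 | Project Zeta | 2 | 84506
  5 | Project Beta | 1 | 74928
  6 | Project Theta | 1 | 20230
SELECT name, hire_year, salary FROM employees WHERE hire_year >= 2020 AND salary < 67191

Execution result:
name | hire_year | salary
Bob Wilson | 2024 | 44494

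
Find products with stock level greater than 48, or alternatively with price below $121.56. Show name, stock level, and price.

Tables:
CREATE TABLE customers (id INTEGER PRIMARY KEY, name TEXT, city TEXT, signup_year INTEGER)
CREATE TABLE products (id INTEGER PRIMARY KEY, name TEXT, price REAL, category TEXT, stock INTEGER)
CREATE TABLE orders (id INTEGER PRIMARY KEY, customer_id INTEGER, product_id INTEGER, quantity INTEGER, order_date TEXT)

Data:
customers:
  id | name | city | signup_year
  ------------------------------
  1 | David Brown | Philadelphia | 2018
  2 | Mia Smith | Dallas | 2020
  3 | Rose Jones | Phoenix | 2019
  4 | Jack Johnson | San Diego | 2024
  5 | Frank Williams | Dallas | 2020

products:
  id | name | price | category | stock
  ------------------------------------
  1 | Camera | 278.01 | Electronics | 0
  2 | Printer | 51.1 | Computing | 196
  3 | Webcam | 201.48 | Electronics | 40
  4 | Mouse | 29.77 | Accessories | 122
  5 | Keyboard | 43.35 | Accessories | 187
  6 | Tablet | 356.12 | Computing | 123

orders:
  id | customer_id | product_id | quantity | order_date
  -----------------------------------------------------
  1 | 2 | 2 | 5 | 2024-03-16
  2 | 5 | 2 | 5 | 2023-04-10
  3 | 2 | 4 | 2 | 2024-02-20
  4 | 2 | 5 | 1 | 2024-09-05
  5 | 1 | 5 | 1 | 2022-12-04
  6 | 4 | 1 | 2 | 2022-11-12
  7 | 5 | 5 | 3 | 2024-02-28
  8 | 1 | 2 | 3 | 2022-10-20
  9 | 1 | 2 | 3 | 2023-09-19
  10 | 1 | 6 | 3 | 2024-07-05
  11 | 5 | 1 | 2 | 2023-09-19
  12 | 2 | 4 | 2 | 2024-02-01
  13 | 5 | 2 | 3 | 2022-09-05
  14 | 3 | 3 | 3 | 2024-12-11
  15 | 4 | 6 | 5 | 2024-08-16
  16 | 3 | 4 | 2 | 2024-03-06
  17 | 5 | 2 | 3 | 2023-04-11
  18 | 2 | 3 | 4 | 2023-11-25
SELECT name, stock, price FROM products WHERE stock > 48 OR price < 121.56

Execution result:
name | stock | price
Printer | 196 | 51.10
Mouse | 122 | 29.77
Keyboard | 187 | 43.35
Tablet | 123 | 356.12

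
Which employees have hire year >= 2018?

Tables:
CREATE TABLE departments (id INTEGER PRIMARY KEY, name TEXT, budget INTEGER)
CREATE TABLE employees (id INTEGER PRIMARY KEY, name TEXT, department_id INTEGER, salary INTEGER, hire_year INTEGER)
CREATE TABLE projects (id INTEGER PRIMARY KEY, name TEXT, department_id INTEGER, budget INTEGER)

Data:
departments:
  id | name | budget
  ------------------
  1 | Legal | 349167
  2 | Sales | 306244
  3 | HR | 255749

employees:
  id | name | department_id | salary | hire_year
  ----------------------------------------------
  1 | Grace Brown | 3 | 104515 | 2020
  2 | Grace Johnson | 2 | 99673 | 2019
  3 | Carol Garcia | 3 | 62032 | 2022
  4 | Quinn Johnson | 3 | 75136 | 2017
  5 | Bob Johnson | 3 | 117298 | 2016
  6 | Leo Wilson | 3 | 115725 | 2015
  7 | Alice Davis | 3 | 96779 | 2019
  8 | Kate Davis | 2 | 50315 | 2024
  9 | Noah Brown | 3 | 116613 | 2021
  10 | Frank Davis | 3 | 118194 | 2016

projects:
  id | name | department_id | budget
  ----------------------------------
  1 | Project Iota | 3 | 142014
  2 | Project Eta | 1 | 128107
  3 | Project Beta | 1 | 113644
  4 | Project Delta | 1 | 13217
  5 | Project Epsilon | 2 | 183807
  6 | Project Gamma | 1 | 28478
SELECT name, hire_year FROM employees WHERE hire_year >= 2018

Execution result:
name | hire_year
Grace Brown | 2020
Grace Johnson | 2019
Carol Garcia | 2022
Alice Davis | 2019
Kate Davis | 2024
Noah Brown | 2021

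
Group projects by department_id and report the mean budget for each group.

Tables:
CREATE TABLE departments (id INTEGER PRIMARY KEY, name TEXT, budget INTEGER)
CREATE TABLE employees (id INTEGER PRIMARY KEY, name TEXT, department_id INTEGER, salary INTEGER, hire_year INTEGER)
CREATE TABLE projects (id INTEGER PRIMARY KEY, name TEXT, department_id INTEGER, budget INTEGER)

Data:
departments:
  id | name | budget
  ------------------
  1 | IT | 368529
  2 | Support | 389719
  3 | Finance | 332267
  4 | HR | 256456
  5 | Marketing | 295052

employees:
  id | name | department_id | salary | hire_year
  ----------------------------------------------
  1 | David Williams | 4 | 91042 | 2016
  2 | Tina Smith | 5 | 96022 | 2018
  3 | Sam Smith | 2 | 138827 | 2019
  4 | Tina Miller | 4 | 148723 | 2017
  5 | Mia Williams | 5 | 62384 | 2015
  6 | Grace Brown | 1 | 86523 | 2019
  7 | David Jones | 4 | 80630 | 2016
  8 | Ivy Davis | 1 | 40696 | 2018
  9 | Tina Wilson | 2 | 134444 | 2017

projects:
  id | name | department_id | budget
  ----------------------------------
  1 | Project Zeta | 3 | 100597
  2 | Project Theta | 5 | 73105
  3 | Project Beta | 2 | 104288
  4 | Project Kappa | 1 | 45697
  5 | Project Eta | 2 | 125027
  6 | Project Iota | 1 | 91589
SELECT department_id, AVG(budget) AS avg_budget FROM projects GROUP BY department_id

Execution result:
department_id | avg_budget
1 | 68643.00
2 | 114657.50
3 | 100597.00
5 | 73105.00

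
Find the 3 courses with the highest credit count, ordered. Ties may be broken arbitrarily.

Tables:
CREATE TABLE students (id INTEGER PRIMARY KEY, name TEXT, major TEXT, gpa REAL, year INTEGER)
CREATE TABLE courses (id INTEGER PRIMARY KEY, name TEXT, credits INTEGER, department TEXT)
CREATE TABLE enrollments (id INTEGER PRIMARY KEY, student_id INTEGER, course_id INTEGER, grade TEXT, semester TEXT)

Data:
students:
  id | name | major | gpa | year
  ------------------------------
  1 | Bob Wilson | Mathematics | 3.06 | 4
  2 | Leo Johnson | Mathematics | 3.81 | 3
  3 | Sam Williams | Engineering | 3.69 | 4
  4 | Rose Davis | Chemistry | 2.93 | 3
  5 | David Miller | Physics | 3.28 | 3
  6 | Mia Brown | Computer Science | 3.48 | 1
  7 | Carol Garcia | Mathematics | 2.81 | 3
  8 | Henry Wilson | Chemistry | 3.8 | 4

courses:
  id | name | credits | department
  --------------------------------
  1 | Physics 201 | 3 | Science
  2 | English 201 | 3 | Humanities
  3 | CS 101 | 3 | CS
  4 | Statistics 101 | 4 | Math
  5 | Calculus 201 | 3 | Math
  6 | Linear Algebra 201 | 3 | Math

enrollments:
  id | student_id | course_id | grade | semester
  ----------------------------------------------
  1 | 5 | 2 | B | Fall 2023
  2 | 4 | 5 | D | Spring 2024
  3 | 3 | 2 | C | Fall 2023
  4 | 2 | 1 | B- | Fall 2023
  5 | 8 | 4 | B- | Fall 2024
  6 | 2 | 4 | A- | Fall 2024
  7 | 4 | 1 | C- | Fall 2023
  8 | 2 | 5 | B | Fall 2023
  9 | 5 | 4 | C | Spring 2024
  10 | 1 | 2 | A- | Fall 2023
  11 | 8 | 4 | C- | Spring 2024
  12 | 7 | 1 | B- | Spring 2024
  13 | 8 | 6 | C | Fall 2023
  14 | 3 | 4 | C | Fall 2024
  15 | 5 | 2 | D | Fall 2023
SELECT name, credits FROM courses ORDER BY credits DESC LIMIT 3

Execution result:
name | credits
Statistics 101 | 4
Physics 201 | 3
English 201 | 3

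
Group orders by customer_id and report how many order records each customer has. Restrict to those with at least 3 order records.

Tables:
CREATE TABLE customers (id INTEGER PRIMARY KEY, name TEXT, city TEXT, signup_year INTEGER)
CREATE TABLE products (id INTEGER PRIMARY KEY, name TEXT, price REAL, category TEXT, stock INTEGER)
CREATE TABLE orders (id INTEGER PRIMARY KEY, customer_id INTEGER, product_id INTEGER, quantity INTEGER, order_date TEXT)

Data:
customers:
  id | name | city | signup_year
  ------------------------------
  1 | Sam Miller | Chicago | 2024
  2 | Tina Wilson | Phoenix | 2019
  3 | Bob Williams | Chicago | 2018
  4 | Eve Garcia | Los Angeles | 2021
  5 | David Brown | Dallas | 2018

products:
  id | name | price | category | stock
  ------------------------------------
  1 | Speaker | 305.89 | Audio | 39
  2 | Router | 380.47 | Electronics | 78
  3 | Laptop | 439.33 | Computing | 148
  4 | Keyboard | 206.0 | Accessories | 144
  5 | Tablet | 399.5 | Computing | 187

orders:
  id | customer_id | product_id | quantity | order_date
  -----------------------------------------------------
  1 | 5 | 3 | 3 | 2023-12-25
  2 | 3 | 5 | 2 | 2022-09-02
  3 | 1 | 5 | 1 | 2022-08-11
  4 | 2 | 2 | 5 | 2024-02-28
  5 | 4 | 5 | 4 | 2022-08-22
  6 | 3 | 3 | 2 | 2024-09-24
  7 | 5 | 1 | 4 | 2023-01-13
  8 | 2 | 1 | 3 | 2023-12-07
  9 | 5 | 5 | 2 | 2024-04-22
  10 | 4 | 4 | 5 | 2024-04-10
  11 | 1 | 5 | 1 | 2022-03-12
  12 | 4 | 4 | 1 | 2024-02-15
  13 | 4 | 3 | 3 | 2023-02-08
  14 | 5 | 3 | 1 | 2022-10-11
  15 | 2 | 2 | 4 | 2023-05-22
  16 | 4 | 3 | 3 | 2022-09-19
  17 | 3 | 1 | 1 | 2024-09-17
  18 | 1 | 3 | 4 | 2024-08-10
SELECT customer_id, COUNT(*) AS order_count FROM orders GROUP BY customer_id HAVING COUNT(*) >= 3

Execution result:
customer_id | order_count
1 | 3
2 | 3
3 | 3
4 | 5
5 | 4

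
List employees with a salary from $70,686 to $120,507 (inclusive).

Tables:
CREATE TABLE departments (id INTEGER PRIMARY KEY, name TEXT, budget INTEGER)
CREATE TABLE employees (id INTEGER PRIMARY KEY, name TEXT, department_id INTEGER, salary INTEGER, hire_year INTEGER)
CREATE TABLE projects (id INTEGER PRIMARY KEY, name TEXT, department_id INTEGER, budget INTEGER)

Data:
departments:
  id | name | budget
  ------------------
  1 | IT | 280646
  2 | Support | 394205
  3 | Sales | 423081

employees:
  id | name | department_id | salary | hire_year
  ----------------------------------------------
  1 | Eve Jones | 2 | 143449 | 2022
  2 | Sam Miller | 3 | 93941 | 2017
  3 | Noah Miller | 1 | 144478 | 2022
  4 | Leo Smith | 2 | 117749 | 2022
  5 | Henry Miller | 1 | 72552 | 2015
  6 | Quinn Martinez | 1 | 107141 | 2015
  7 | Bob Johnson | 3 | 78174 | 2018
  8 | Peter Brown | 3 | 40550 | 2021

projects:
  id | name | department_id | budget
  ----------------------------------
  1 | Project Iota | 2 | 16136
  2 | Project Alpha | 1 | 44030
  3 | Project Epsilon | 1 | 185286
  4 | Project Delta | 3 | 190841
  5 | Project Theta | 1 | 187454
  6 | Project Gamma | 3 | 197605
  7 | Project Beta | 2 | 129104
SELECT name, salary FROM employees WHERE salary BETWEEN 70686 AND 120507

Execution result:
name | salary
Sam Miller | 93941
Leo Smith | 117749
Henry Miller | 72552
Quinn Martinez | 107141
Bob Johnson | 78174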